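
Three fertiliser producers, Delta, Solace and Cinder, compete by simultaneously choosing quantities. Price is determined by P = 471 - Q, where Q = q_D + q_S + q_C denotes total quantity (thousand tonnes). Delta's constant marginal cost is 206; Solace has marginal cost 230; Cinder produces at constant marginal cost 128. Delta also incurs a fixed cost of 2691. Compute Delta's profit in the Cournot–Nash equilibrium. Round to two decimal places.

Delta's profit: π_D = (471 - Q)q_D - (206q_D). Setting ∂π_D/∂q_D = 0: 265 - 2q_D - (q_S + q_C) = 0.
Solace's profit: π_S = (471 - Q)q_S - (230q_S). Setting ∂π_S/∂q_S = 0: 241 - 2q_S - (q_D + q_C) = 0.
Cinder's first-order condition: 343 - 2q_C - (q_D + q_S) = 0.
Adding the 3 first-order conditions: 849 − 4Q = 0, so Q = 849/4.
Back-substituting: q_D = (265 − 849/4) = 211/4, q_S = (241 − 849/4) = 115/4, q_C = (343 − 849/4) = 523/4.
Price P = 471 - 849/4 = 1035/4.
Delta's profit: (1035/4 - 206)·(211/4) - 2691 = 1465/16.

91.56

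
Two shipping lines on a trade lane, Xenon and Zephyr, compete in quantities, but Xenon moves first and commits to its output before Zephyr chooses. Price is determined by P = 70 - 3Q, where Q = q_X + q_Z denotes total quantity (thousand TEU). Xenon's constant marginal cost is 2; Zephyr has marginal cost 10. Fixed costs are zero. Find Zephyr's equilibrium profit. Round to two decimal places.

The follower Zephyr best-responds to any q_X: π_Z = (70 - 3Q)q_Z - 10q_Z.
∂π_Z/∂q_Z = 60 - 3q_X - 6q_Z = 0 gives the reaction function q_Z = (60 - 3q_X)/6.
The leader anticipates this reaction. Substituting into P = 70 - 3Q gives P = 40 - (3/2)q_X, so π_X = (40 - (3/2)q_X)q_X - 2q_X.
The leader's first-order condition 38 - 3q_X = 0 yields q_X = 38/3.
Then q_Z = (60 - 3·(38/3))/6 = 11/3.
Price P = 70 - 3·(49/3) = 21.
Zephyr's profit: (21 - 10)·(11/3) = 121/3.

40.33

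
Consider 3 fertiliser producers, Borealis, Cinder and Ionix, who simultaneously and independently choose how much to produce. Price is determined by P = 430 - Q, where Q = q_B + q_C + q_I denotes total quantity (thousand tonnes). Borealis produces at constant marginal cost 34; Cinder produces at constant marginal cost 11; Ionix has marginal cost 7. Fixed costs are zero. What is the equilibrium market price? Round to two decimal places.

120.50

Borealis's profit: π_B = (430 - Q)q_B - (34q_B). Setting ∂π_B/∂q_B = 0: 396 - 2q_B - (q_C + q_I) = 0.
Cinder's profit: π_C = (430 - Q)q_C - (11q_C). Setting ∂π_C/∂q_C = 0: 419 - 2q_C - (q_B + q_I) = 0.
Ionix's profit: π_I = (430 - Q)q_I - (7q_I). Setting ∂π_I/∂q_I = 0: 423 - 2q_I - (q_B + q_C) = 0.
Adding the 3 first-order conditions: 1238 − 4Q = 0, so Q = 619/2.
Back-substituting: q_B = (396 − 619/2) = 173/2, q_C = (419 − 619/2) = 219/2, q_I = (423 − 619/2) = 227/2.
Total output Q = 619/2, so price P = 430 - 619/2 = 241/2.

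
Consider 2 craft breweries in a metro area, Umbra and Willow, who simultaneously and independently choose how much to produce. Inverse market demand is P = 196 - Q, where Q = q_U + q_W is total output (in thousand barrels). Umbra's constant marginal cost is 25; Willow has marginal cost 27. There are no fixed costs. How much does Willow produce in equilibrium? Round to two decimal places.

55.67

Umbra's profit: π_U = (196 - Q)q_U - (25q_U). Setting ∂π_U/∂q_U = 0: 171 - 2q_U - (q_W) = 0.
Willow's first-order condition: 169 - 2q_W - (q_U) = 0.
So q_U = (171 - q_W)/2 and q_W = (169 - q_U)/2.
Solving the pair: q_U = 173/3, q_W = 167/3.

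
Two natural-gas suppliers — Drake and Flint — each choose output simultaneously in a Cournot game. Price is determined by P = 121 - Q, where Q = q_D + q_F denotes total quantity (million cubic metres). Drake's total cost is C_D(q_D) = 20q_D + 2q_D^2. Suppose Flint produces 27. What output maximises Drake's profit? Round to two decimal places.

12.33

With the rival's output fixed at 27, Drake's profit is π_D = (121 - 27 - q_D)q_D - (20q_D + 2q_D²) = (94 - q_D)q_D - (20q_D + 2q_D²).
∂π_D/∂q_D = 74 - 6q_D = 0, so q_D = 37/3.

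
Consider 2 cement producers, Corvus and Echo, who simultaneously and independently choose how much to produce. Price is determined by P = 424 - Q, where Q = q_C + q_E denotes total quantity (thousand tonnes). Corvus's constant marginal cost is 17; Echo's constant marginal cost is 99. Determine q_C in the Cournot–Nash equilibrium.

163

Corvus's profit: π_C = (424 - Q)q_C - (17q_C). Setting ∂π_C/∂q_C = 0: 407 - 2q_C - (q_E) = 0.
Echo's profit: π_E = (424 - Q)q_E - (99q_E). Setting ∂π_E/∂q_E = 0: 325 - 2q_E - (q_C) = 0.
Best responses: q_C = (407 - q_E)/2, q_E = (325 - q_C)/2.
Substituting one into the other gives q_C = 163 and q_E = 81.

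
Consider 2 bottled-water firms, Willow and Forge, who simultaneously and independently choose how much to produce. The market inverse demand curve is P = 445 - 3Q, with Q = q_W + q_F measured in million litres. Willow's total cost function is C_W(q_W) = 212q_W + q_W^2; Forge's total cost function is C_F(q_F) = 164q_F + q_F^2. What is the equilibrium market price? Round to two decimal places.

Willow's profit: π_W = (445 - 3Q)q_W - (212q_W + q_W²). Setting ∂π_W/∂q_W = 0: 233 - 8q_W - 3(q_F) = 0.
Forge's profit: π_F = (445 - 3Q)q_F - (164q_F + q_F²). Setting ∂π_F/∂q_F = 0: 281 - 8q_F - 3(q_W) = 0.
Best responses: q_W = (233 - 3q_F)/8, q_F = (281 - 3q_W)/8.
Solving the pair: q_W = 1021/55, q_F = 1549/55.
Total output Q = 514/11, so price P = 445 - 3·(514/11) = 304.8182.

304.82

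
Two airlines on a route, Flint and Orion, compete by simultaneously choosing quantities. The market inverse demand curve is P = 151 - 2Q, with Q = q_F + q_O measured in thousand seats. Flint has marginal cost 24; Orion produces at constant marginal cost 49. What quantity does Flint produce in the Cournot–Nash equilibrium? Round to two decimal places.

Flint's profit: π_F = (151 - 2Q)q_F - (24q_F). Setting ∂π_F/∂q_F = 0: 127 - 4q_F - 2(q_O) = 0.
Orion's profit: π_O = (151 - 2Q)q_O - (49q_O). Setting ∂π_O/∂q_O = 0: 102 - 4q_O - 2(q_F) = 0.
Best responses: q_F = (127 - 2q_O)/4, q_O = (102 - 2q_F)/4.
Substituting one into the other gives q_F = 76/3 and q_O = 77/6.

25.33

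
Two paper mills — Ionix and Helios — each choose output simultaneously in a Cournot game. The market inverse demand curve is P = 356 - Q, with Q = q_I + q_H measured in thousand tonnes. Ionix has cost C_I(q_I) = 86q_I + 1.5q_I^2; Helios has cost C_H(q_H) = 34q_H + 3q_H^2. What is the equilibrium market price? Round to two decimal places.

Ionix's profit: π_I = (356 - Q)q_I - (86q_I + (3/2)q_I²). Setting ∂π_I/∂q_I = 0: 270 - 5q_I - (q_H) = 0.
Helios's first-order condition: 322 - 8q_H - (q_I) = 0.
Rearranging gives the reaction functions q_I = (270 - q_H)/5 and q_H = (322 - q_I)/8.
Substituting one into the other gives q_I = 1838/39 and q_H = 1340/39.
Total output Q = 81.4872, so price P = 356 - 81.4872 = 274.5128.

274.51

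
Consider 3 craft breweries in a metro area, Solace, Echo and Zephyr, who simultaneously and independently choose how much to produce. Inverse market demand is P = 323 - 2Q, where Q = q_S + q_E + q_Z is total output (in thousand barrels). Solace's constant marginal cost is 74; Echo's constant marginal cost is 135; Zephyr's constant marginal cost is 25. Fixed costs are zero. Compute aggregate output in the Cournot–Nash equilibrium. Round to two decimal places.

Solace's profit: π_S = (323 - 2Q)q_S - (74q_S). Setting ∂π_S/∂q_S = 0: 249 - 4q_S - 2(q_E + q_Z) = 0.
Echo's first-order condition: 188 - 4q_E - 2(q_S + q_Z) = 0.
Zephyr's profit: π_Z = (323 - 2Q)q_Z - (25q_Z). Setting ∂π_Z/∂q_Z = 0: 298 - 4q_Z - 2(q_S + q_E) = 0.
Summing all 3 equations gives 735 − 8Q = 0, hence Q = 735/8.
Back-substituting: q_S = (249 − 735/4)/2 = 261/8, q_E = (188 − 735/4)/2 = 17/8, q_Z = (298 − 735/4)/2 = 457/8.
Total output Q = 261/8 + 17/8 + 457/8 = 735/8.

91.88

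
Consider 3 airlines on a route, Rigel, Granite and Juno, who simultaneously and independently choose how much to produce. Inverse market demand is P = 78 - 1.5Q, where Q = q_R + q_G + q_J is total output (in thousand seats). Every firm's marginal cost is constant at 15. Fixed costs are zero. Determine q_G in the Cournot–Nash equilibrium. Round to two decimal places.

10.50

A representative firm's profit is π_i = q_i(78 - 1.5Q) - 15q_i.
First-order condition (treating rivals' output as given): 63 - 3q_i - (3/2)·Σ_{j≠i} q_j = 0.
With identical firms every q_j equals q_i, so Σ_{j≠i} q_j = 2q_i and 63 = 6q_i, giving q_i = 21/2.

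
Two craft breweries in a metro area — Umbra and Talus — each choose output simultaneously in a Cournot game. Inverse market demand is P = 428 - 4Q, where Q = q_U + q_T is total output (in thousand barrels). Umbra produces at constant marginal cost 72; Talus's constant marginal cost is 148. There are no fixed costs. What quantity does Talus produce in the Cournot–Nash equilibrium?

Umbra's profit: π_U = (428 - 4Q)q_U - (72q_U). Setting ∂π_U/∂q_U = 0: 356 - 8q_U - 4(q_T) = 0.
Talus's profit: π_T = (428 - 4Q)q_T - (148q_T). Setting ∂π_T/∂q_T = 0: 280 - 8q_T - 4(q_U) = 0.
Best responses: q_U = (356 - 4q_T)/8, q_T = (280 - 4q_U)/8.
Solving the pair: q_U = 36, q_T = 17.

17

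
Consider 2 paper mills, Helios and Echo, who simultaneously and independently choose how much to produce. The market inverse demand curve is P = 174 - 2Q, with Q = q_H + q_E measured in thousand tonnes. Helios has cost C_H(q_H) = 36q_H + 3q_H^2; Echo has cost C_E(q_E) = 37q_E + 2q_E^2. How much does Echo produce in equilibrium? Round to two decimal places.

14.39

Helios's profit: π_H = (174 - 2Q)q_H - (36q_H + 3q_H²). Setting ∂π_H/∂q_H = 0: 138 - 10q_H - 2(q_E) = 0.
Echo's first-order condition: 137 - 8q_E - 2(q_H) = 0.
So q_H = (138 - 2q_E)/10 and q_E = (137 - 2q_H)/8.
Substituting one into the other gives q_H = 415/38 and q_E = 547/38.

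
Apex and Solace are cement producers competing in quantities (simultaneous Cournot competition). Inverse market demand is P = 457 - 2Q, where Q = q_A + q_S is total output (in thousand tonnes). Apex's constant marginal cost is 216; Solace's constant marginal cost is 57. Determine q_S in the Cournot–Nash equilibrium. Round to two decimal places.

93.17

Apex's profit: π_A = (457 - 2Q)q_A - (216q_A). Setting ∂π_A/∂q_A = 0: 241 - 4q_A - 2(q_S) = 0.
Solace's profit: π_S = (457 - 2Q)q_S - (57q_S). Setting ∂π_S/∂q_S = 0: 400 - 4q_S - 2(q_A) = 0.
So q_A = (241 - 2q_S)/4 and q_S = (400 - 2q_A)/4.
Substituting one into the other gives q_A = 41/3 and q_S = 559/6.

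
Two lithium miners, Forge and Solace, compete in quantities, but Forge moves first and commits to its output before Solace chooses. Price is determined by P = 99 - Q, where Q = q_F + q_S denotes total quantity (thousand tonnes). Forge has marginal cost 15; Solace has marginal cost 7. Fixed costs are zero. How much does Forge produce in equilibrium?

38

The follower Solace best-responds to any q_F: π_S = (99 - Q)q_S - 7q_S.
∂π_S/∂q_S = 92 - q_F - 2q_S = 0 gives the reaction function q_S = (92 - q_F)/2.
Forge substitutes q_S(q_F) into its own profit: π_F = q_F(99 - q_F - (92 - q_F)/2) - 15q_F = (53 - (1/2)q_F)q_F - 15q_F.
Leader FOC: 38 - q_F = 0, so q_F = 38.
Then q_S = (92 - 38)/2 = 27.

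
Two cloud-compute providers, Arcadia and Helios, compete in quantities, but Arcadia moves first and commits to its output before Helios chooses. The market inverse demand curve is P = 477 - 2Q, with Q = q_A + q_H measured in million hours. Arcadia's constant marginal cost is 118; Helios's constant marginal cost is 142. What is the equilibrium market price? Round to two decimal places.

The follower Helios best-responds to any q_A: π_H = (477 - 2Q)q_H - 142q_H.
∂π_H/∂q_H = 335 - 2q_A - 4q_H = 0 gives the reaction function q_H = (335 - 2q_A)/4.
Arcadia substitutes q_H(q_A) into its own profit: π_A = q_A(477 - 2q_A - (335 - 2q_A)/2) - 118q_A = (619/2 - q_A)q_A - 118q_A.
Maximising: ∂π_A/∂q_A = 383/2 - 2q_A = 0, giving q_A = 383/4.
Then q_H = (335 - 2·(383/4))/4 = 287/8.
Total output Q = 1053/8, so price P = 477 - 2·(1053/8) = 855/4.

213.75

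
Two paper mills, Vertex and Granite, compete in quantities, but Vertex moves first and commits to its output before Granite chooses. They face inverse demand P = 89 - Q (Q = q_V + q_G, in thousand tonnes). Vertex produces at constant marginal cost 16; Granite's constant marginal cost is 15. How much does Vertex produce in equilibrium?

The follower Granite best-responds to any q_V: π_G = (89 - Q)q_G - 15q_G.
Setting the follower's marginal profit to zero, 74 - q_V - 2q_G = 0, i.e. q_G = (74 - q_V)/2.
The leader anticipates this reaction. Substituting into P = 89 - Q gives P = 52 - (1/2)q_V, so π_V = (52 - (1/2)q_V)q_V - 16q_V.
Maximising: ∂π_V/∂q_V = 36 - q_V = 0, giving q_V = 36.
Then q_G = (74 - 36)/2 = 19.

36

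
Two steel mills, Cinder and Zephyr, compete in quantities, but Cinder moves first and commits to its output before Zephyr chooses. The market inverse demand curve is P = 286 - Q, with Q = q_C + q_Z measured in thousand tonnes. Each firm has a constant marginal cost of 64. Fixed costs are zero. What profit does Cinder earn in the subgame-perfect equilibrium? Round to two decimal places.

The follower Zephyr best-responds to any q_C: π_Z = (286 - Q)q_Z - 64q_Z.
Follower FOC: 222 - q_C - 2q_Z = 0, so q_Z(q_C) = (222 - q_C)/2.
Cinder substitutes q_Z(q_C) into its own profit: π_C = q_C(286 - q_C - (222 - q_C)/2) - 64q_C = (175 - (1/2)q_C)q_C - 64q_C.
The leader's first-order condition 111 - q_C = 0 yields q_C = 111.
Then q_Z = (222 - 111)/2 = 111/2.
Price P = 286 - 333/2 = 239/2.
Cinder's profit: (239/2 - 64)·111 = 6160.5000.

6160.50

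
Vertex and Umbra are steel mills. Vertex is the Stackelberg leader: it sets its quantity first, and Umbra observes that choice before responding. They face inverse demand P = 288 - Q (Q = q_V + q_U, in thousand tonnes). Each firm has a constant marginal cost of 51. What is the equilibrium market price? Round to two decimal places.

The follower Umbra best-responds to any q_V: π_U = (288 - Q)q_U - 51q_U.
Setting the follower's marginal profit to zero, 237 - q_V - 2q_U = 0, i.e. q_U = (237 - q_V)/2.
Vertex substitutes q_U(q_V) into its own profit: π_V = q_V(288 - q_V - (237 - q_V)/2) - 51q_V = (339/2 - (1/2)q_V)q_V - 51q_V.
The leader's first-order condition 237/2 - q_V = 0 yields q_V = 237/2.
Then q_U = (237 - 237/2)/2 = 237/4.
Total output Q = 711/4, so price P = 288 - 711/4 = 441/4.

110.25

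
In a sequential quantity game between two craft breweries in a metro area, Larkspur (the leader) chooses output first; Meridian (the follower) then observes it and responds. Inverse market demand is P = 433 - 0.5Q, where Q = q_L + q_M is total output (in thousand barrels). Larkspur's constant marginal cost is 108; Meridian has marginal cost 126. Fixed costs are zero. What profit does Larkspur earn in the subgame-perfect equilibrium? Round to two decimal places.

Solve by backward induction. Given q_L, the follower Meridian maximises π_M = (433 - (1/2)q_L - (1/2)q_M)q_M - 126q_M.
Follower FOC: 307 - (1/2)q_L - q_M = 0, so q_M(q_L) = (307 - (1/2)q_L).
The leader anticipates this reaction. Substituting into P = 433 - 0.5Q gives P = 559/2 - (1/4)q_L, so π_L = (559/2 - (1/4)q_L)q_L - 108q_L.
The leader's first-order condition 343/2 - (1/2)q_L = 0 yields q_L = 343.
Then q_M = (307 - (1/2)·343) = 271/2.
Price P = 433 - (1/2)·(957/2) = 775/4.
Larkspur's profit: (775/4 - 108)·343 = 29412.2500.

29412.25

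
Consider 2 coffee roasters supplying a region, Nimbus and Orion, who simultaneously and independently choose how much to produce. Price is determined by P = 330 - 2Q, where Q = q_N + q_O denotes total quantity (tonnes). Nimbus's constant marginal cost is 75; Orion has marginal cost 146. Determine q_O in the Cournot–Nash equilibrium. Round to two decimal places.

Nimbus's profit: π_N = (330 - 2Q)q_N - (75q_N). Setting ∂π_N/∂q_N = 0: 255 - 4q_N - 2(q_O) = 0.
Orion's first-order condition: 184 - 4q_O - 2(q_N) = 0.
Best responses: q_N = (255 - 2q_O)/4, q_O = (184 - 2q_N)/4.
Substituting one into the other gives q_N = 163/3 and q_O = 113/6.

18.83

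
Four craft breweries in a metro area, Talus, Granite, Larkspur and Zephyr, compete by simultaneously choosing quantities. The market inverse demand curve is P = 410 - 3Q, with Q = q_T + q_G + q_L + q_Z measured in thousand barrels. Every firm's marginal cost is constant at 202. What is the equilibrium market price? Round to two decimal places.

243.60

Each firm earns π_i = (410 - 3Q)q_i - 202q_i.
First-order condition (treating rivals' output as given): 208 - 6q_i - 3·Σ_{j≠i} q_j = 0.
With identical firms every q_j equals q_i, so Σ_{j≠i} q_j = 3q_i and 208 = 15q_i, giving q_i = 208/15.
Total output Q = 832/15, so price P = 410 - 3·(832/15) = 1218/5.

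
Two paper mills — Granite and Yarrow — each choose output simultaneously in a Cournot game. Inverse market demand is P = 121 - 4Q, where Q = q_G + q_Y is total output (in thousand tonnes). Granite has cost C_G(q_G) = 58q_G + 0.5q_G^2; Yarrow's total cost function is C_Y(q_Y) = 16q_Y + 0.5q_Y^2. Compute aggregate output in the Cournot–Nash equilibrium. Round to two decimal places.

Granite's profit: π_G = (121 - 4Q)q_G - (58q_G + (1/2)q_G²). Setting ∂π_G/∂q_G = 0: 63 - 9q_G - 4(q_Y) = 0.
Yarrow's first-order condition: 105 - 9q_Y - 4(q_G) = 0.
Rearranging gives the reaction functions q_G = (63 - 4q_Y)/9 and q_Y = (105 - 4q_G)/9.
Solving the pair: q_G = 147/65, q_Y = 693/65.
Total output Q = 147/65 + 693/65 = 168/13.

12.92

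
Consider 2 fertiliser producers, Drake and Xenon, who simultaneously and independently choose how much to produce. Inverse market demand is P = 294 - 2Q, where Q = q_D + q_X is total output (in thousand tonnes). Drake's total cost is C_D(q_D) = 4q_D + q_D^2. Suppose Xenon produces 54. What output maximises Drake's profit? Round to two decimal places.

With the rival's output fixed at 54, Drake's profit is π_D = (294 - 2·54 - 2q_D)q_D - (4q_D + q_D²) = (186 - 2q_D)q_D - (4q_D + q_D²).
∂π_D/∂q_D = 182 - 6q_D = 0, so q_D = 91/3.

30.33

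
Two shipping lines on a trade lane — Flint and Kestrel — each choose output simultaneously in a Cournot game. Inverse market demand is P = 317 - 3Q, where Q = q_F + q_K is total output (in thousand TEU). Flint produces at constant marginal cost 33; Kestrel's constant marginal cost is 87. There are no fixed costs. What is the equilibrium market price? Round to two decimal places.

145.67

Flint's profit: π_F = (317 - 3Q)q_F - (33q_F). Setting ∂π_F/∂q_F = 0: 284 - 6q_F - 3(q_K) = 0.
Kestrel's profit: π_K = (317 - 3Q)q_K - (87q_K). Setting ∂π_K/∂q_K = 0: 230 - 6q_K - 3(q_F) = 0.
So q_F = (284 - 3q_K)/6 and q_K = (230 - 3q_F)/6.
Substituting one into the other gives q_F = 338/9 and q_K = 176/9.
Total output Q = 514/9, so price P = 317 - 3·(514/9) = 437/3.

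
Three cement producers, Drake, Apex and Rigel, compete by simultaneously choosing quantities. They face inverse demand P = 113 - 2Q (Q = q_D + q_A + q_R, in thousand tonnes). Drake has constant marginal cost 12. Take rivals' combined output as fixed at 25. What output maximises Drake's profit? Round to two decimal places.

With rivals' combined output fixed at 25, Drake's profit is π_D = (113 - 2·25 - 2q_D)q_D - (12q_D) = (63 - 2q_D)q_D - (12q_D).
∂π_D/∂q_D = 51 - 4q_D = 0, so q_D = 51/4.

12.75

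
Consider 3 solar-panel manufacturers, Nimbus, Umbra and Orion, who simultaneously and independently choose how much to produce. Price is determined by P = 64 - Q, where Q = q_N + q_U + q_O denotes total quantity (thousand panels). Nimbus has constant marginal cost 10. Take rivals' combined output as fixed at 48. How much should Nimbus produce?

3

With rivals' combined output fixed at 48, Nimbus's profit is π_N = (64 - 48 - q_N)q_N - (10q_N) = (16 - q_N)q_N - (10q_N).
∂π_N/∂q_N = 6 - 2q_N = 0, so q_N = 3.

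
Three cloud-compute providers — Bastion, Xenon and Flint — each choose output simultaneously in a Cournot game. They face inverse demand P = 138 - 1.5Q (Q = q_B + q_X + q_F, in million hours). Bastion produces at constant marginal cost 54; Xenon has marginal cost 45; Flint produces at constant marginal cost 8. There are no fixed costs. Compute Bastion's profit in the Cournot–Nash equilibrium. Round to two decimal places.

Bastion's profit: π_B = (138 - 1.5Q)q_B - (54q_B). Setting ∂π_B/∂q_B = 0: 84 - 3q_B - (3/2)(q_X + q_F) = 0.
Xenon's profit: π_X = (138 - 1.5Q)q_X - (45q_X). Setting ∂π_X/∂q_X = 0: 93 - 3q_X - (3/2)(q_B + q_F) = 0.
Flint's profit: π_F = (138 - 1.5Q)q_F - (8q_F). Setting ∂π_F/∂q_F = 0: 130 - 3q_F - (3/2)(q_B + q_X) = 0.
Adding the 3 first-order conditions: 307 − 6Q = 0, so Q = 307/6.
Back-substituting: q_B = (84 − 307/4)/(3/2) = 29/6, q_X = (93 − 307/4)/(3/2) = 65/6, q_F = (130 − 307/4)/(3/2) = 71/2.
Price P = 138 - (3/2)·(307/6) = 245/4.
Bastion's profit: (245/4 - 54)·(29/6) = 841/24.

35.04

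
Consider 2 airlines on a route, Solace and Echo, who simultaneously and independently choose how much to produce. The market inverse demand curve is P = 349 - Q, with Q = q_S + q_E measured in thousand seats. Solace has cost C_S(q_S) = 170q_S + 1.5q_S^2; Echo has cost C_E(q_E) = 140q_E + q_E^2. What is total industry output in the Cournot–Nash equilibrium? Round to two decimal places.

Solace's profit: π_S = (349 - Q)q_S - (170q_S + (3/2)q_S²). Setting ∂π_S/∂q_S = 0: 179 - 5q_S - (q_E) = 0.
Echo's profit: π_E = (349 - Q)q_E - (140q_E + q_E²). Setting ∂π_E/∂q_E = 0: 209 - 4q_E - (q_S) = 0.
Rearranging gives the reaction functions q_S = (179 - q_E)/5 and q_E = (209 - q_S)/4.
Solving the pair: q_S = 507/19, q_E = 866/19.
Total output Q = 507/19 + 866/19 = 1373/19.

72.26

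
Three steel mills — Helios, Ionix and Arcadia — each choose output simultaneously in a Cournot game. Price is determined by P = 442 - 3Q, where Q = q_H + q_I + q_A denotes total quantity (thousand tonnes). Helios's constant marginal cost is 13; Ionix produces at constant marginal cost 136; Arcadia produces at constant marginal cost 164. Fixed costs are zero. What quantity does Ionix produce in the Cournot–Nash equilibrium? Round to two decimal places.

17.58

Helios's profit: π_H = (442 - 3Q)q_H - (13q_H). Setting ∂π_H/∂q_H = 0: 429 - 6q_H - 3(q_I + q_A) = 0.
Ionix's profit: π_I = (442 - 3Q)q_I - (136q_I). Setting ∂π_I/∂q_I = 0: 306 - 6q_I - 3(q_H + q_A) = 0.
Arcadia's profit: π_A = (442 - 3Q)q_A - (164q_A). Setting ∂π_A/∂q_A = 0: 278 - 6q_A - 3(q_H + q_I) = 0.
Summing all 3 equations gives 1013 − 12Q = 0, hence Q = 1013/12.
Back-substituting: q_H = (429 − 1013/4)/3 = 703/12, q_I = (306 − 1013/4)/3 = 211/12, q_A = (278 − 1013/4)/3 = 33/4.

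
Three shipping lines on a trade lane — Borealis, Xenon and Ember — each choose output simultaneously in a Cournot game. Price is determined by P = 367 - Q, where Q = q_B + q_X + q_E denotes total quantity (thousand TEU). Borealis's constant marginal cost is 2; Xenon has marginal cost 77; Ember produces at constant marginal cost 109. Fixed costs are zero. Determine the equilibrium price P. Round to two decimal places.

138.75

Borealis's profit: π_B = (367 - Q)q_B - (2q_B). Setting ∂π_B/∂q_B = 0: 365 - 2q_B - (q_X + q_E) = 0.
Xenon's profit: π_X = (367 - Q)q_X - (77q_X). Setting ∂π_X/∂q_X = 0: 290 - 2q_X - (q_B + q_E) = 0.
Ember's first-order condition: 258 - 2q_E - (q_B + q_X) = 0.
Summing all 3 equations gives 913 − 4Q = 0, hence Q = 913/4.
Back-substituting: q_B = (365 − 913/4) = 547/4, q_X = (290 − 913/4) = 247/4, q_E = (258 − 913/4) = 119/4.
Total output Q = 913/4, so price P = 367 - 913/4 = 555/4.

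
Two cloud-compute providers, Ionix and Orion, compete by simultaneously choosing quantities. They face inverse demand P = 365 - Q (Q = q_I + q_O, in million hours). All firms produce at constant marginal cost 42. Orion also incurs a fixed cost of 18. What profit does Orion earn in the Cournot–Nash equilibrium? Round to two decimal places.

11574.11

Each firm earns π_i = (365 - Q)q_i - 42q_i.
Setting ∂π_i/∂q_i = 0 with rivals' quantities fixed: 323 - 2q_i - q_j = 0.
With identical firms every q_j equals q_i, so q_j = q_i and 323 = 3q_i, giving q_i = 323/3.
Price P = 365 - 646/3 = 449/3.
Orion's profit: (449/3 - 42)·(323/3) - 18 = 11574.1111.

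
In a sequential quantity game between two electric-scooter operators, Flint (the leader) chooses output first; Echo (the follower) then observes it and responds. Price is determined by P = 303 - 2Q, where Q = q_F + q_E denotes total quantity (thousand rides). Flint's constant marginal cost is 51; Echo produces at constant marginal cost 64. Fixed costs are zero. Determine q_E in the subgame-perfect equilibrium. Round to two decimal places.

26.63

The follower Echo best-responds to any q_F: π_E = (303 - 2Q)q_E - 64q_E.
∂π_E/∂q_E = 239 - 2q_F - 4q_E = 0 gives the reaction function q_E = (239 - 2q_F)/4.
Flint substitutes q_E(q_F) into its own profit: π_F = q_F(303 - 2q_F - (239 - 2q_F)/2) - 51q_F = (367/2 - q_F)q_F - 51q_F.
The leader's first-order condition 265/2 - 2q_F = 0 yields q_F = 265/4.
Then q_E = (239 - 2·(265/4))/4 = 213/8.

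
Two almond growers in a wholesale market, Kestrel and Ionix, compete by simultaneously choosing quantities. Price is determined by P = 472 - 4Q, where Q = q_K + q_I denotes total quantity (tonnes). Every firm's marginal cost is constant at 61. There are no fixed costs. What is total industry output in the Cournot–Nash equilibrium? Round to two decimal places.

Each firm earns π_i = (472 - 4Q)q_i - 61q_i.
First-order condition (treating rivals' output as given): 411 - 8q_i - 4q_j = 0.
With identical firms every q_j equals q_i, so q_j = q_i and 411 = 12q_i, giving q_i = 137/4.
Total output Q = 137/4 + 137/4 = 137/2.

68.50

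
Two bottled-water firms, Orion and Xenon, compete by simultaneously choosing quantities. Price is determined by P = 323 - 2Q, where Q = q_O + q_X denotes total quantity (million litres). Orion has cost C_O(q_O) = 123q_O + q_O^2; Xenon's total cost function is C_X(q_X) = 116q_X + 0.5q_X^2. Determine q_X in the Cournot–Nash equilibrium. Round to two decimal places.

Orion's profit: π_O = (323 - 2Q)q_O - (123q_O + q_O²). Setting ∂π_O/∂q_O = 0: 200 - 6q_O - 2(q_X) = 0.
Xenon's first-order condition: 207 - 5q_X - 2(q_O) = 0.
Best responses: q_O = (200 - 2q_X)/6, q_X = (207 - 2q_O)/5.
Substituting one into the other gives q_O = 293/13 and q_X = 421/13.

32.38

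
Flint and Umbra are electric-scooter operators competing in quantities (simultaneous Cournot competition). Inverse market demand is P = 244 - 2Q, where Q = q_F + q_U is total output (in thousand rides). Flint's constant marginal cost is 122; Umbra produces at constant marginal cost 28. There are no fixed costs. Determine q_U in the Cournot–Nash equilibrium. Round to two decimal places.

Flint's profit: π_F = (244 - 2Q)q_F - (122q_F). Setting ∂π_F/∂q_F = 0: 122 - 4q_F - 2(q_U) = 0.
Umbra's first-order condition: 216 - 4q_U - 2(q_F) = 0.
Best responses: q_F = (122 - 2q_U)/4, q_U = (216 - 2q_F)/4.
Substituting one into the other gives q_F = 14/3 and q_U = 155/3.

51.67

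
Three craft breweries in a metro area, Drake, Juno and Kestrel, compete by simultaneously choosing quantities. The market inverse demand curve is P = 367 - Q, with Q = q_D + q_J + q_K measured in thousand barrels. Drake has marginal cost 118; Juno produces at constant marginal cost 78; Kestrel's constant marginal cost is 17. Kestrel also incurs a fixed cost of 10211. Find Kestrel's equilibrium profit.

6173

Drake's profit: π_D = (367 - Q)q_D - (118q_D). Setting ∂π_D/∂q_D = 0: 249 - 2q_D - (q_J + q_K) = 0.
Juno's profit: π_J = (367 - Q)q_J - (78q_J). Setting ∂π_J/∂q_J = 0: 289 - 2q_J - (q_D + q_K) = 0.
Kestrel's first-order condition: 350 - 2q_K - (q_D + q_J) = 0.
Adding the 3 conditions: 888 − 2Q − 2Q = 0, i.e. Q = 222.
Back-substituting: q_D = (249 − 222) = 27, q_J = (289 − 222) = 67, q_K = (350 − 222) = 128.
Price P = 367 - 222 = 145.
Kestrel's profit: (145 - 17)·128 - 10211 = 6173.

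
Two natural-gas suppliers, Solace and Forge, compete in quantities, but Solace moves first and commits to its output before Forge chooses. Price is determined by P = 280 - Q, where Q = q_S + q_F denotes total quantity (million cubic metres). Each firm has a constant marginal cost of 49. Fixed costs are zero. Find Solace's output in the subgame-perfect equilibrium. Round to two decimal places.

115.50

The follower Forge best-responds to any q_S: π_F = (280 - Q)q_F - 49q_F.
Setting the follower's marginal profit to zero, 231 - q_S - 2q_F = 0, i.e. q_F = (231 - q_S)/2.
Solace substitutes q_F(q_S) into its own profit: π_S = q_S(280 - q_S - (231 - q_S)/2) - 49q_S = (329/2 - (1/2)q_S)q_S - 49q_S.
The leader's first-order condition 231/2 - q_S = 0 yields q_S = 231/2.
Then q_F = (231 - 231/2)/2 = 231/4.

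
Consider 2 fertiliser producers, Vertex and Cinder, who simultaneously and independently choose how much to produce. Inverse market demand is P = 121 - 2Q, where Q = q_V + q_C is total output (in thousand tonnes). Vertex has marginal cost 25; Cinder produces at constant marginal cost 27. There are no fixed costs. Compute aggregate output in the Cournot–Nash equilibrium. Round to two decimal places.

Vertex's profit: π_V = (121 - 2Q)q_V - (25q_V). Setting ∂π_V/∂q_V = 0: 96 - 4q_V - 2(q_C) = 0.
Cinder's first-order condition: 94 - 4q_C - 2(q_V) = 0.
Best responses: q_V = (96 - 2q_C)/4, q_C = (94 - 2q_V)/4.
Solving the pair: q_V = 49/3, q_C = 46/3.
Total output Q = 49/3 + 46/3 = 95/3.

31.67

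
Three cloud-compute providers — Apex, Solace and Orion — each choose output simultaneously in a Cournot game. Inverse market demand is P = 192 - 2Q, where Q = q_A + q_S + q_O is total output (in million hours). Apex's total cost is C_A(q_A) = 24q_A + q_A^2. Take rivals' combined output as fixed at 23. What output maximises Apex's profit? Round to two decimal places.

With rivals' combined output fixed at 23, Apex's profit is π_A = (192 - 2·23 - 2q_A)q_A - (24q_A + q_A²) = (146 - 2q_A)q_A - (24q_A + q_A²).
∂π_A/∂q_A = 122 - 6q_A = 0, so q_A = 61/3.

20.33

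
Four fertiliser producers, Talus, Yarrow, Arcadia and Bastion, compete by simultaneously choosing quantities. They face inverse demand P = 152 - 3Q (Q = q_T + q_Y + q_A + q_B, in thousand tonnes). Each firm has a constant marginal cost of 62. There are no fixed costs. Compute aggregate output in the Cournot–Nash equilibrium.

24

Each firm earns π_i = (152 - 3Q)q_i - 62q_i.
Setting ∂π_i/∂q_i = 0 with rivals' quantities fixed: 90 - 6q_i - 3·Σ_{j≠i} q_j = 0.
With identical firms every q_j equals q_i, so Σ_{j≠i} q_j = 3q_i and 90 = 15q_i, giving q_i = 6.
Total output Q = 6 + 6 + 6 + 6 = 24.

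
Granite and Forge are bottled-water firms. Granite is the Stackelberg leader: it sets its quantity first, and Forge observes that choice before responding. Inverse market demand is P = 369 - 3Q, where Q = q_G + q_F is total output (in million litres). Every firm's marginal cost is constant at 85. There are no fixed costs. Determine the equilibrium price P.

156

The follower Forge best-responds to any q_G: π_F = (369 - 3Q)q_F - 85q_F.
Setting the follower's marginal profit to zero, 284 - 3q_G - 6q_F = 0, i.e. q_F = (284 - 3q_G)/6.
The leader anticipates this reaction. Substituting into P = 369 - 3Q gives P = 227 - (3/2)q_G, so π_G = (227 - (3/2)q_G)q_G - 85q_G.
Maximising: ∂π_G/∂q_G = 142 - 3q_G = 0, giving q_G = 142/3.
Then q_F = (284 - 3·(142/3))/6 = 71/3.
Total output Q = 71, so price P = 369 - 3·71 = 156.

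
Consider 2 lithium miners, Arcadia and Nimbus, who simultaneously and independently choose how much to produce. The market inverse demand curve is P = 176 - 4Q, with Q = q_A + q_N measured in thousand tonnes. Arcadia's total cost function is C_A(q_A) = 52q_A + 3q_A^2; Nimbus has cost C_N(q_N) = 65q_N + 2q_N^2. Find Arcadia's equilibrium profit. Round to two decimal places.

330.23

Arcadia's profit: π_A = (176 - 4Q)q_A - (52q_A + 3q_A²). Setting ∂π_A/∂q_A = 0: 124 - 14q_A - 4(q_N) = 0.
Nimbus's profit: π_N = (176 - 4Q)q_N - (65q_N + 2q_N²). Setting ∂π_N/∂q_N = 0: 111 - 12q_N - 4(q_A) = 0.
Best responses: q_A = (124 - 4q_N)/14, q_N = (111 - 4q_A)/12.
Substituting one into the other gives q_A = 261/38 and q_N = 529/76.
Price P = 176 - 4·(1051/76) = 120.6842.
Arcadia's profit: 120.6842·(261/38) - 52·(261/38) - 3(261/38)² = 330.2265.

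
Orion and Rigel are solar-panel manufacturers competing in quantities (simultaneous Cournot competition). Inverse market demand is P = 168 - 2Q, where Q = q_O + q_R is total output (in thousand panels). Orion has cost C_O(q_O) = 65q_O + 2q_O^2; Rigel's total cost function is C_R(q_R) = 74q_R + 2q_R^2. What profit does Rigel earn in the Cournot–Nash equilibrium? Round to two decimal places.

331.24

Orion's profit: π_O = (168 - 2Q)q_O - (65q_O + 2q_O²). Setting ∂π_O/∂q_O = 0: 103 - 8q_O - 2(q_R) = 0.
Rigel's first-order condition: 94 - 8q_R - 2(q_O) = 0.
So q_O = (103 - 2q_R)/8 and q_R = (94 - 2q_O)/8.
Substituting one into the other gives q_O = 53/5 and q_R = 91/10.
Price P = 168 - 2·(197/10) = 643/5.
Rigel's profit: (643/5)·(91/10) - 74·(91/10) - 2(91/10)² = 331.2400.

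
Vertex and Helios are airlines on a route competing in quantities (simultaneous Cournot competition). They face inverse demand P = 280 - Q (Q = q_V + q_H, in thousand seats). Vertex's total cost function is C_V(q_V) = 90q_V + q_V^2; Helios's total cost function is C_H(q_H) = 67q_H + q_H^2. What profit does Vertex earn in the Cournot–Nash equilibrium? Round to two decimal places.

2659.64

Vertex's profit: π_V = (280 - Q)q_V - (90q_V + q_V²). Setting ∂π_V/∂q_V = 0: 190 - 4q_V - (q_H) = 0.
Helios's profit: π_H = (280 - Q)q_H - (67q_H + q_H²). Setting ∂π_H/∂q_H = 0: 213 - 4q_H - (q_V) = 0.
Best responses: q_V = (190 - q_H)/4, q_H = (213 - q_V)/4.
Substituting one into the other gives q_V = 547/15 and q_H = 662/15.
Price P = 280 - 403/5 = 997/5.
Vertex's profit: (997/5)·(547/15) - 90·(547/15) - (547/15)² = 2659.6356.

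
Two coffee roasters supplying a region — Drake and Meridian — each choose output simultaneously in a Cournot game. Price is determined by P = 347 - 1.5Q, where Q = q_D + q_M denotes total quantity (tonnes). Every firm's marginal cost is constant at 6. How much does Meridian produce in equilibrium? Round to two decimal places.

75.78

A representative firm's profit is π_i = q_i(347 - 1.5Q) - 6q_i.
Setting ∂π_i/∂q_i = 0 with rivals' quantities fixed: 341 - 3q_i - (3/2)q_j = 0.
With identical firms every q_j equals q_i, so q_j = q_i and 341 = (9/2)q_i, giving q_i = 682/9.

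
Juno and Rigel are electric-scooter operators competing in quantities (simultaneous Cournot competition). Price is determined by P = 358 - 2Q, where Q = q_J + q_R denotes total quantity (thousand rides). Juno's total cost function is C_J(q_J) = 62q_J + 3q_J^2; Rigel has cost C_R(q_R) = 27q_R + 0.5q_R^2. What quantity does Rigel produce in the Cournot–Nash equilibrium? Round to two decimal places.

59.09

Juno's profit: π_J = (358 - 2Q)q_J - (62q_J + 3q_J²). Setting ∂π_J/∂q_J = 0: 296 - 10q_J - 2(q_R) = 0.
Rigel's profit: π_R = (358 - 2Q)q_R - (27q_R + (1/2)q_R²). Setting ∂π_R/∂q_R = 0: 331 - 5q_R - 2(q_J) = 0.
So q_J = (296 - 2q_R)/10 and q_R = (331 - 2q_J)/5.
Solving the pair: q_J = 409/23, q_R = 1359/23.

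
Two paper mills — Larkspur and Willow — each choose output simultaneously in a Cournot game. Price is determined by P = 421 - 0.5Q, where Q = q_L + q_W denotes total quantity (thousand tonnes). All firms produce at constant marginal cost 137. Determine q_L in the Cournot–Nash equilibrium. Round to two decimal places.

189.33

A representative firm's profit is π_i = q_i(421 - 0.5Q) - 137q_i.
Setting ∂π_i/∂q_i = 0 with rivals' quantities fixed: 284 - q_i - (1/2)q_j = 0.
By symmetry each firm produces the same amount; substituting q_j = q_i yields q_i = 284/(3/2) = 568/3.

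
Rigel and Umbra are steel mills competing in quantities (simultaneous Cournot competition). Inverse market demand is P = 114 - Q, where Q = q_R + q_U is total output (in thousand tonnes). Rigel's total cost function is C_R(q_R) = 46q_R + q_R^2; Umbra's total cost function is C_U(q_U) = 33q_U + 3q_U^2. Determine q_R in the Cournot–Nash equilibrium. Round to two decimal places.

14.94

Rigel's profit: π_R = (114 - Q)q_R - (46q_R + q_R²). Setting ∂π_R/∂q_R = 0: 68 - 4q_R - (q_U) = 0.
Umbra's profit: π_U = (114 - Q)q_U - (33q_U + 3q_U²). Setting ∂π_U/∂q_U = 0: 81 - 8q_U - (q_R) = 0.
Rearranging gives the reaction functions q_R = (68 - q_U)/4 and q_U = (81 - q_R)/8.
Substituting one into the other gives q_R = 463/31 and q_U = 256/31.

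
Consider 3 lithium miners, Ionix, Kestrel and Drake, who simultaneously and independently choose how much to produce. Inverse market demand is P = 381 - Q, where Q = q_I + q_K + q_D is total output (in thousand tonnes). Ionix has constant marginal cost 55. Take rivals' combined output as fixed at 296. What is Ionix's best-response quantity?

15

With rivals' combined output fixed at 296, Ionix's profit is π_I = (381 - 296 - q_I)q_I - (55q_I) = (85 - q_I)q_I - (55q_I).
∂π_I/∂q_I = 30 - 2q_I = 0, so q_I = 15.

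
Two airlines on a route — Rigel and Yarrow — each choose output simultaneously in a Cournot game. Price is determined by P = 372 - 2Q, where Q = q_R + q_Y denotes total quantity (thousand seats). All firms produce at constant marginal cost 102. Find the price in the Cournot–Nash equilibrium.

192

Each firm earns π_i = (372 - 2Q)q_i - 102q_i.
Setting ∂π_i/∂q_i = 0 with rivals' quantities fixed: 270 - 4q_i - 2q_j = 0.
With identical firms every q_j equals q_i, so q_j = q_i and 270 = 6q_i, giving q_i = 45.
Total output Q = 90, so price P = 372 - 2·90 = 192.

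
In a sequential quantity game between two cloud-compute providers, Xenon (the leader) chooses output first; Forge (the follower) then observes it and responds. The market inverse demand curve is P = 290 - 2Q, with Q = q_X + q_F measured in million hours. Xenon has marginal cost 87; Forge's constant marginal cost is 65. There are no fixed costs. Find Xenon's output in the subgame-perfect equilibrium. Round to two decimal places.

45.25

The follower Forge best-responds to any q_X: π_F = (290 - 2Q)q_F - 65q_F.
∂π_F/∂q_F = 225 - 2q_X - 4q_F = 0 gives the reaction function q_F = (225 - 2q_X)/4.
The leader anticipates this reaction. Substituting into P = 290 - 2Q gives P = 355/2 - q_X, so π_X = (355/2 - q_X)q_X - 87q_X.
Maximising: ∂π_X/∂q_X = 181/2 - 2q_X = 0, giving q_X = 181/4.
Then q_F = (225 - 2·(181/4))/4 = 269/8.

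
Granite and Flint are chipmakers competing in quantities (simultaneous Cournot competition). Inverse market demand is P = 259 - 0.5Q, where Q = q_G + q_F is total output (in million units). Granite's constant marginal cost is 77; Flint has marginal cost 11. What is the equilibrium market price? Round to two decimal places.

Granite's profit: π_G = (259 - 0.5Q)q_G - (77q_G). Setting ∂π_G/∂q_G = 0: 182 - q_G - (1/2)(q_F) = 0.
Flint's profit: π_F = (259 - 0.5Q)q_F - (11q_F). Setting ∂π_F/∂q_F = 0: 248 - q_F - (1/2)(q_G) = 0.
So q_G = (182 - (1/2)q_F) and q_F = (248 - (1/2)q_G).
Substituting one into the other gives q_G = 232/3 and q_F = 628/3.
Total output Q = 860/3, so price P = 259 - (1/2)·(860/3) = 347/3.

115.67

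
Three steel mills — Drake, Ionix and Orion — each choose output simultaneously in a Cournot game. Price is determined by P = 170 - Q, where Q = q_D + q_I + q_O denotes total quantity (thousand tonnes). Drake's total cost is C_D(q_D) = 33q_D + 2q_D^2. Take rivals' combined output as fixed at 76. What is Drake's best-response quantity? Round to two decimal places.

With rivals' combined output fixed at 76, Drake's profit is π_D = (170 - 76 - q_D)q_D - (33q_D + 2q_D²) = (94 - q_D)q_D - (33q_D + 2q_D²).
∂π_D/∂q_D = 61 - 6q_D = 0, so q_D = 61/6.

10.17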